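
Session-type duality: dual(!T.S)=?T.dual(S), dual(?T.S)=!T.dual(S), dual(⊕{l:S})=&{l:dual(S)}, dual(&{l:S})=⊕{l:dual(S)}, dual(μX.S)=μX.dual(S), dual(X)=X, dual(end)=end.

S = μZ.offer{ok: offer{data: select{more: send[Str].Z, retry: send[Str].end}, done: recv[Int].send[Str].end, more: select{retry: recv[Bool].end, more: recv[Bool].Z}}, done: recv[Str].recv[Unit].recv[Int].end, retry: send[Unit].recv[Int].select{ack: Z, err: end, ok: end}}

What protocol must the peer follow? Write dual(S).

μZ.select{ok: select{data: offer{more: recv[Str].Z, retry: recv[Str].end}, done: send[Int].recv[Str].end, more: offer{retry: send[Bool].end, more: send[Bool].Z}}, done: send[Str].send[Unit].send[Int].end, retry: recv[Unit].send[Int].offer{ack: Z, err: end, ok: end}}

μZ ↦ μZ  (binder kept)
  offer{ok,done,retry} ↦ select{ok,done,retry}  (external→internal)
    [ok]
      offer{data,done,more} ↦ select{data,done,more}  (external→internal)
        [data]
          select{more,retry} ↦ offer{more,retry}  (select→offer)
            [more]
              send[Str] ↦ recv[Str]
                Z self-dual
            [retry]
              send[Str] ↦ recv[Str]
                end self-dual
        [done]
          recv[Int] ↦ send[Int]
            send[Str] ↦ recv[Str]
              end self-dual
        [more]
          select{retry,more} ↦ offer{retry,more}  (select→offer)
            [retry]
              recv[Bool] ↦ send[Bool]
                end self-dual
            [more]
              recv[Bool] ↦ send[Bool]
                Z self-dual
    [done]
      recv[Str] ↦ send[Str]
        recv[Unit] ↦ send[Unit]
          recv[Int] ↦ send[Int]
            end self-dual
    [retry]
      send[Unit] ↦ recv[Unit]
        recv[Int] ↦ send[Int]
          select{ack,err,ok} ↦ offer{ack,err,ok}  (select→offer)
            [ack]
              Z self-dual
            [err]
              end self-dual
            [ok]
              end self-dual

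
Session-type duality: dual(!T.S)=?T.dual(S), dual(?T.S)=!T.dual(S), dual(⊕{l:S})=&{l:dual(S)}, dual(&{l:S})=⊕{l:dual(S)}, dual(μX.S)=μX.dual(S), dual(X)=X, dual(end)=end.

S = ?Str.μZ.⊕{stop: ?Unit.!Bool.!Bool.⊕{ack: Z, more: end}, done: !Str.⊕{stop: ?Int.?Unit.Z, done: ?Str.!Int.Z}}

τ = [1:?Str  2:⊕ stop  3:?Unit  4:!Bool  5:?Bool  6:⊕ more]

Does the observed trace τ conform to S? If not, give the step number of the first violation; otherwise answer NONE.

5

step 1: ?Str  ok  state: μZ.…
step 2: ⊕ stop  ok  state: ?Unit.!Bool.!Bool.⊕{ack: μZ.…, more: end}
step 3: ?Unit  ok  state: !Bool.!Bool.⊕{ack: μZ.…, more: end}
step 4: !Bool  ok  state: !Bool.⊕{ack: μZ.…, more: end}
step 5: got ?Bool, protocol expects !Bool  ✗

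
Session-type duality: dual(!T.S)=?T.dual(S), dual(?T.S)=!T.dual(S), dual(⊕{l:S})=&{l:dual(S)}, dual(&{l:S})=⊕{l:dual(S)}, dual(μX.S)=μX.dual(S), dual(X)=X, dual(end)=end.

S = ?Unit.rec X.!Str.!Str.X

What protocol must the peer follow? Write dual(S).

?Unit ↦ !Unit
  rec X ↦ rec X  (μ self-dual)
    !Str ↦ ?Str
      !Str ↦ ?Str
        dual(X) = X

!Unit.rec X.?Str.?Str.X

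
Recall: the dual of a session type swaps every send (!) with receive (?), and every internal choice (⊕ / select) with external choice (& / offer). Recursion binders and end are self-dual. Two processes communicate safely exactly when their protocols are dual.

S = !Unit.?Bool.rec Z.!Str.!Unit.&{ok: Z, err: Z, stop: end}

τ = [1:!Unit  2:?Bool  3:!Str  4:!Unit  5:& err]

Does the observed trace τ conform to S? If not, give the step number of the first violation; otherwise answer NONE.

@1 !Unit  ok  now at ?Bool.rec Z.…
@2 ?Bool  ok  now at rec Z.…
@3 !Str  ok  now at !Unit.&{ok: rec Z.…, err: rec Z.…, stop: end}
@4 !Unit  ok  now at &{ok: rec Z.…, err: rec Z.…, stop: end}
@5 & err  ok  now at rec Z.…
trace exhausted — no violation

NONE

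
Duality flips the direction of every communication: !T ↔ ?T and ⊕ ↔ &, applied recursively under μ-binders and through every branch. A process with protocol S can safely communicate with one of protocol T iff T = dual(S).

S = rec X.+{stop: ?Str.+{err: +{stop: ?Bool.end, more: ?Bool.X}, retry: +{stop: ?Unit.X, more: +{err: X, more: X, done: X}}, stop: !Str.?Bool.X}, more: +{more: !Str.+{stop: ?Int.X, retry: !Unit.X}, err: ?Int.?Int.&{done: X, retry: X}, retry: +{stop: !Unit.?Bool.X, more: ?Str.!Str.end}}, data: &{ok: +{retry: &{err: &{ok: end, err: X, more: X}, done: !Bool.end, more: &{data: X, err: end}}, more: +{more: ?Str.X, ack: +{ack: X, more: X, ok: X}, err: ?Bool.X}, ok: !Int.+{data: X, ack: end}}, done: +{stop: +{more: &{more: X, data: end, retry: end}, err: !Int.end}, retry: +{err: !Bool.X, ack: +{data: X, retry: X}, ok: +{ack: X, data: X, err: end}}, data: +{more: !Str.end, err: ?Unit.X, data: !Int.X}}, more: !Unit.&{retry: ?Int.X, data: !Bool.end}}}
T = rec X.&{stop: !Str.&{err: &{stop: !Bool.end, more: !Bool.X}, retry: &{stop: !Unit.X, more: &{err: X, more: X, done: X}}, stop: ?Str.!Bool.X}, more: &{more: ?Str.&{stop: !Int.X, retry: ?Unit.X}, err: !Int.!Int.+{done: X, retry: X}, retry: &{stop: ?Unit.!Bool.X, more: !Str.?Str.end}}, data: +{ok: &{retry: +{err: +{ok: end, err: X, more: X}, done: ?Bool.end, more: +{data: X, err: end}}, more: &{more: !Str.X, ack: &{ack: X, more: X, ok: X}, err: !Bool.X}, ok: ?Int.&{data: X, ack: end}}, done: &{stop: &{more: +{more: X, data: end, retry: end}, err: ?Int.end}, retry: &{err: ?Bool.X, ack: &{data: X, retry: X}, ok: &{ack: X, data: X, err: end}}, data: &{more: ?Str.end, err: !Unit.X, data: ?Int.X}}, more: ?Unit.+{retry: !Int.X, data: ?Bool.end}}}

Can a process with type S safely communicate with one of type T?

rec X vs rec X  match (rec unchanged)
  +{stop,more,data} vs &{stop,more,data}  match same labels
    case stop:
      ?Str vs !Str  match
        +{err,retry,stop} vs &{err,retry,stop}  match same labels
          case err:
            +{stop,more} vs &{stop,more}  match same labels
              case stop:
                ?Bool vs !Bool  match
                  end vs end  match
              case more:
                ?Bool vs !Bool  match
                  X vs X  match
          case retry:
            +{stop,more} vs &{stop,more}  match same labels
              case stop:
                ?Unit vs !Unit  match
                  X vs X  match
              case more:
                +{err,more,done} vs &{err,more,done}  match same labels
                  case err:
                    X vs X  match
                  case more:
                    X vs X  match
                  case done:
                    X vs X  match
          case stop:
            !Str vs ?Str  match
              ?Bool vs !Bool  match
                X vs X  match
    case more:
      +{more,err,retry} vs &{more,err,retry}  match same labels
        case more:
          !Str vs ?Str  match
            +{stop,retry} vs &{stop,retry}  match same labels
              case stop:
                ?Int vs !Int  match
                  X vs X  match
              case retry:
                !Unit vs ?Unit  match
                  X vs X  match
        case err:
          ?Int vs !Int  match
            ?Int vs !Int  match
              &{done,retry} vs +{done,retry}  match same labels
                case done:
                  X vs X  match
                case retry:
                  X vs X  match
        case retry:
          +{stop,more} vs &{stop,more}  match same labels
            case stop:
              !Unit vs ?Unit  match
                ?Bool vs !Bool  match
                  X vs X  match
            case more:
              ?Str vs !Str  match
                !Str vs ?Str  match
                  end vs end  match
    case data:
      &{ok,done,more} vs +{ok,done,more}  match same labels
        case ok:
          +{retry,more,ok} vs &{retry,more,ok}  match same labels
            case retry:
              &{err,done,more} vs +{err,done,more}  match same labels
                case err:
                  &{ok,err,more} vs +{ok,err,more}  match same labels
                    case ok:
                      end vs end  match
                    case err:
                      X vs X  match
                    case more:
                      X vs X  match
                case done:
                  !Bool vs ?Bool  match
                    end vs end  match
                case more:
                  &{data,err} vs +{data,err}  match same labels
                    case data:
                      X vs X  match
                    case err:
                      end vs end  match
            case more:
              +{more,ack,err} vs &{more,ack,err}  match same labels
                case more:
                  ?Str vs !Str  match
                    X vs X  match
                case ack:
                  +{ack,more,ok} vs &{ack,more,ok}  match same labels
                    case ack:
                      X vs X  match
                    case more:
                      X vs X  match
                    case ok:
                      X vs X  match
                case err:
                  ?Bool vs !Bool  match
                    X vs X  match
            case ok:
              !Int vs ?Int  match
                +{data,ack} vs &{data,ack}  match same labels
                  case data:
                    X vs X  match
                  case ack:
                    end vs end  match
        case done:
          +{stop,retry,data} vs &{stop,retry,data}  match same labels
            case stop:
              +{more,err} vs &{more,err}  match same labels
                case more:
                  &{more,data,retry} vs +{more,data,retry}  match same labels
                    case more:
                      X vs X  match
                    case data:
                      end vs end  match
                    case retry:
                      end vs end  match
                case err:
                  !Int vs ?Int  match
                    end vs end  match
            case retry:
              +{err,ack,ok} vs &{err,ack,ok}  match same labels
                case err:
                  !Bool vs ?Bool  match
                    X vs X  match
                case ack:
                  +{data,retry} vs &{data,retry}  match same labels
                    case data:
                      X vs X  match
                    case retry:
                      X vs X  match
                case ok:
                  +{ack,data,err} vs &{ack,data,err}  match same labels
                    case ack:
                      X vs X  match
                    case data:
                      X vs X  match
                    case err:
                      end vs end  match
            case data:
              +{more,err,data} vs &{more,err,data}  match same labels
                case more:
                  !Str vs ?Str  match
                    end vs end  match
                case err:
                  ?Unit vs !Unit  match
                    X vs X  match
                case data:
                  !Int vs ?Int  match
                    X vs X  match
        case more:
          !Unit vs ?Unit  match
            &{retry,data} vs +{retry,data}  match same labels
              case retry:
                ?Int vs !Int  match
                  X vs X  match
              case data:
                !Bool vs ?Bool  match
                  end vs end  match

YES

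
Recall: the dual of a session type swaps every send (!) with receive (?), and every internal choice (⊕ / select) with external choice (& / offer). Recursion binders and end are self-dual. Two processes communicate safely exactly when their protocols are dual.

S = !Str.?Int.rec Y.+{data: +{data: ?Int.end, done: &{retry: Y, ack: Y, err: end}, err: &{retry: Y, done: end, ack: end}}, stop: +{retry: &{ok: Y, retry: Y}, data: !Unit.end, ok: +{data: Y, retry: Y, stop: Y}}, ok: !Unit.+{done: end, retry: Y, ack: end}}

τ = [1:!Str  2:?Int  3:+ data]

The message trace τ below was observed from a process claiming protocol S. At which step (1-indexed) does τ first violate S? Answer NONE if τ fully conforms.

step 1: !Str  ok  state: ?Int.rec Y.…
step 2: ?Int  ok  state: rec Y.…
step 3: + data  ok  state: +{data: ?Int.end, done: &{retry: rec Y.…, ack: rec Y.…, err: end}, err: &{retry: rec Y.…, done: end, ack: end}}
all 3 steps conform

NONE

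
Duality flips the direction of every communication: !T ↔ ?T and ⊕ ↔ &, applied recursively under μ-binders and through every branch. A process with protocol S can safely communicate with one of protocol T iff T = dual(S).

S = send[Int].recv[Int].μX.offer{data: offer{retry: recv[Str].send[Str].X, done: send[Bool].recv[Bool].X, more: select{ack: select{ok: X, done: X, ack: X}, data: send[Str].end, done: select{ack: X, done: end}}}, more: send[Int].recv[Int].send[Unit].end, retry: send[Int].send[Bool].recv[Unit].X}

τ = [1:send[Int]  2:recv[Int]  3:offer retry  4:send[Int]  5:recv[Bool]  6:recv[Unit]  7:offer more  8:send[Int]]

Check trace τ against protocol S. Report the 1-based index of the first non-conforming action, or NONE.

@1 send[Int]  match  state: recv[Int].μX.…
@2 recv[Int]  match  state: μX.…
@3 offer retry  match  state: send[Int].send[Bool].recv[Unit].μX.…
@4 send[Int]  match  state: send[Bool].recv[Unit].μX.…
@5 got recv[Bool], protocol expects send[Bool]  ✗

5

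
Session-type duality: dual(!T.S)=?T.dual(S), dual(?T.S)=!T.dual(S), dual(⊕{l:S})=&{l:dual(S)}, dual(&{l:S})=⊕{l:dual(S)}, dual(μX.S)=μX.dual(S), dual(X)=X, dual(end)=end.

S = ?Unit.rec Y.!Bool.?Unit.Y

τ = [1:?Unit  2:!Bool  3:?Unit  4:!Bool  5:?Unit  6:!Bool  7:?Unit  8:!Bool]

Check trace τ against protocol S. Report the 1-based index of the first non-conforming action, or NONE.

@1 ?Unit  match  cont: rec Y.…
@2 !Bool  match  cont: ?Unit.rec Y.…
@3 ?Unit  match  cont: rec Y.…
@4 !Bool  match  cont: ?Unit.rec Y.…
@5 ?Unit  match  cont: rec Y.…
@6 !Bool  match  cont: ?Unit.rec Y.…
@7 ?Unit  match  cont: rec Y.…
@8 !Bool  match  cont: ?Unit.rec Y.…
all 8 steps conform

NONE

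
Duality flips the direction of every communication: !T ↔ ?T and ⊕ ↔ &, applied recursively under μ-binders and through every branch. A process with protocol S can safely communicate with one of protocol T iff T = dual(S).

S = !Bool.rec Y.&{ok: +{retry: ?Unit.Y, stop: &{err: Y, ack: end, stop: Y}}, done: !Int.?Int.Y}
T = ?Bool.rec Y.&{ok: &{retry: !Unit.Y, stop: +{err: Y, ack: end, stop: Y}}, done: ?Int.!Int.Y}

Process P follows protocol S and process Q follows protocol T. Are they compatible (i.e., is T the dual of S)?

NO

!Bool ‖ ?Bool  ✓
  rec Y ‖ rec Y  ✓ (binder kept)
    &{ok,done} ‖ &{ok,done}  ✗ choice polarity not flipped — not dual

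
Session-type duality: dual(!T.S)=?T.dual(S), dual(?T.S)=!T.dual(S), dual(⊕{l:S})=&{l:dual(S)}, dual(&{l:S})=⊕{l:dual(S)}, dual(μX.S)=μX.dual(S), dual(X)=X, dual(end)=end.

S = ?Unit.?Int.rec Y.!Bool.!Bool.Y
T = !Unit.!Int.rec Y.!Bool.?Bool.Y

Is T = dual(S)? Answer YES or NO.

NO

?Unit | !Unit  ok
  ?Int | !Int  ok
    rec Y | rec Y  ok (μ self-dual)
      !Bool | !Bool  ✗ same direction on both sides — not dual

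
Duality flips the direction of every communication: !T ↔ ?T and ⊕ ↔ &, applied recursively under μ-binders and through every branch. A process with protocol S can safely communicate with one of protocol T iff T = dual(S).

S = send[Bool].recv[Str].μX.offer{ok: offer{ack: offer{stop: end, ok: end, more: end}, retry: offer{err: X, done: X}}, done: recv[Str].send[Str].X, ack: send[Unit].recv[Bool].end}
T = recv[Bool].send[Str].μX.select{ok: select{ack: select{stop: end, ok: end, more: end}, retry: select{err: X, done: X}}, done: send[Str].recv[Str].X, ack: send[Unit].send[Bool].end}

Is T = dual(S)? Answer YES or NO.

NO

send[Bool] vs recv[Bool]  ok
  recv[Str] vs send[Str]  ok
    μX vs μX  ok (rec unchanged)
      offer{ok,done,ack} vs select{ok,done,ack}  ok labels match
        [ok]
          offer{ack,retry} vs select{ack,retry}  ok labels match
            [ack]
              offer{stop,ok,more} vs select{stop,ok,more}  ok labels match
                [stop]
                  end vs end  ok
                [ok]
                  end vs end  ok
                [more]
                  end vs end  ok
            [retry]
              offer{err,done} vs select{err,done}  ok labels match
                [err]
                  X vs X  ok
                [done]
                  X vs X  ok
        [done]
          recv[Str] vs send[Str]  ok
            send[Str] vs recv[Str]  ok
              X vs X  ok
        [ack]
          send[Unit] vs send[Unit]  ✗ same direction on both sides — not dual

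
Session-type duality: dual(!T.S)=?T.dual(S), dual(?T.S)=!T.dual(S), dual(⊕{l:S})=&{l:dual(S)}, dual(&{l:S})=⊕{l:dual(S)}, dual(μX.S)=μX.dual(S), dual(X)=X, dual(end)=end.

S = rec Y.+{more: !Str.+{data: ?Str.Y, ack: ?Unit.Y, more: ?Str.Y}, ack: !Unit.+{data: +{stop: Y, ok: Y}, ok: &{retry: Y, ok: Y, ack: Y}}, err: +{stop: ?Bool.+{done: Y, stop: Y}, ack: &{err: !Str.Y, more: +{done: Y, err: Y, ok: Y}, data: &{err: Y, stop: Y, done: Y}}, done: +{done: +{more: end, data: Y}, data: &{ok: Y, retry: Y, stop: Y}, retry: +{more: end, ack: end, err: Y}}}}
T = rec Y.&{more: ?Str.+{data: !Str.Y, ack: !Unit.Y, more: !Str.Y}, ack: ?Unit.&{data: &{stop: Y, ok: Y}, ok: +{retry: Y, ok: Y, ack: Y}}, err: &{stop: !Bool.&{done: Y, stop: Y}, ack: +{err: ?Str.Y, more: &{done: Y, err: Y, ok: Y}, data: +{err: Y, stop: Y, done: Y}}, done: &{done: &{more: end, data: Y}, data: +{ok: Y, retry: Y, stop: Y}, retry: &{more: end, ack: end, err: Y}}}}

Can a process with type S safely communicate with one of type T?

NO

rec Y | rec Y  ✓ (binder kept)
  +{more,ack,err} | &{more,ack,err}  ✓ labels match
    [more]
      !Str | ?Str  ✓
        +{data,ack,more} | +{data,ack,more}  ✗ choice polarity not flipped — not dual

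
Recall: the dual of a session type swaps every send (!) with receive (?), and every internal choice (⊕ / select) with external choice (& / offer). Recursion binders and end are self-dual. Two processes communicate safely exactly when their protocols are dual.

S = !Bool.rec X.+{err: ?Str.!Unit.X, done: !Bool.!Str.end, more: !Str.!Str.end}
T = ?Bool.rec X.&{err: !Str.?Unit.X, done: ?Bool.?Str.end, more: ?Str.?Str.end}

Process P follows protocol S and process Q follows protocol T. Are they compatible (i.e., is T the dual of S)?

!Bool vs ?Bool  match
  rec X vs rec X  match (binder kept)
    +{err,done,more} vs &{err,done,more}  match label sets agree
      • err:
        ?Str vs !Str  match
          !Unit vs ?Unit  match
            X vs X  match
      • done:
        !Bool vs ?Bool  match
          !Str vs ?Str  match
            end vs end  match
      • more:
        !Str vs ?Str  match
          !Str vs ?Str  match
            end vs end  match

YES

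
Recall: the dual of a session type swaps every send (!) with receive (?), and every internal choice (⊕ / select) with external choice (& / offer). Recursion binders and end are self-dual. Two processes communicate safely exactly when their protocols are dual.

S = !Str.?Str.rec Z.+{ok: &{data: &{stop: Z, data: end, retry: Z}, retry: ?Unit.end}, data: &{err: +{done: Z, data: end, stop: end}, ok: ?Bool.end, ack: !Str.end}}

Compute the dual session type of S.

?Str.!Str.rec Z.&{ok: +{data: +{stop: Z, data: end, retry: Z}, retry: !Unit.end}, data: +{err: &{done: Z, data: end, stop: end}, ok: !Bool.end, ack: ?Str.end}}

!Str → ?Str
  ?Str → !Str
    rec Z → rec Z  (rec unchanged)
      +{ok,data} → &{ok,data}  (select→offer)
        case ok:
          &{data,retry} → +{data,retry}  (&→⊕)
            case data:
              &{stop,data,retry} → +{stop,data,retry}  (&→⊕)
                case stop:
                  Z ↦ Z
                case data:
                  end ↦ end
                case retry:
                  Z ↦ Z
            case retry:
              ?Unit → !Unit
                end ↦ end
        case data:
          &{err,ok,ack} → +{err,ok,ack}  (&→⊕)
            case err:
              +{done,data,stop} → &{done,data,stop}  (select→offer)
                case done:
                  Z ↦ Z
                case data:
                  end ↦ end
                case stop:
                  end ↦ end
            case ok:
              ?Bool → !Bool
                end ↦ end
            case ack:
              !Str → ?Str
                end ↦ end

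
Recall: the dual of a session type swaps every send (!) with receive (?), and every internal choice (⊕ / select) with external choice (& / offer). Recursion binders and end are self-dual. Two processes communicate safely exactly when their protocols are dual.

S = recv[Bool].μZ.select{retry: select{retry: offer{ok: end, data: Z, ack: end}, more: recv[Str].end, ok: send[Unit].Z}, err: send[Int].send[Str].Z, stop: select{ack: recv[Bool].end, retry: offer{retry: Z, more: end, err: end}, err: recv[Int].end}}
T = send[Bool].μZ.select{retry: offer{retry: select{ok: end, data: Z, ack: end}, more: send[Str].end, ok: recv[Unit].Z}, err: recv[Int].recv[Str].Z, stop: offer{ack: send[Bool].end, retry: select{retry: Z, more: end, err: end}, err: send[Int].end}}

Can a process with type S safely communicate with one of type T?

NO

recv[Bool] ‖ send[Bool]  match
  μZ ‖ μZ  match (rec unchanged)
    select{retry,err,stop} ‖ select{retry,err,stop}  ✗ choice polarity not flipped — not dual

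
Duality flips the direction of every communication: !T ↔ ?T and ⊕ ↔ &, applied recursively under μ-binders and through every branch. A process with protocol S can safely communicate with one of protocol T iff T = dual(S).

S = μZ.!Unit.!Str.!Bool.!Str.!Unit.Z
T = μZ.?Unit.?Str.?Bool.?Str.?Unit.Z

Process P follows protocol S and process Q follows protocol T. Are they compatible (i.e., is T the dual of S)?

YES

μZ | μZ  match (rec unchanged)
  !Unit | ?Unit  match
    !Str | ?Str  match
      !Bool | ?Bool  match
        !Str | ?Str  match
          !Unit | ?Unit  match
            Z | Z  match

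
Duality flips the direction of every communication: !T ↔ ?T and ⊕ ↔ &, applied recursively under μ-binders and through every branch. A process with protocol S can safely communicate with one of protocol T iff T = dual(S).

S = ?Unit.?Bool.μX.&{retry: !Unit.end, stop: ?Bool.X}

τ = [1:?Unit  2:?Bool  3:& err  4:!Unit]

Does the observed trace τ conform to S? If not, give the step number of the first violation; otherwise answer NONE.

3

[1] ?Unit  ok  cont: ?Bool.μX.…
[2] ?Bool  ok  cont: μX.…
[3] got & err, protocol expects & retry or & stop  ✗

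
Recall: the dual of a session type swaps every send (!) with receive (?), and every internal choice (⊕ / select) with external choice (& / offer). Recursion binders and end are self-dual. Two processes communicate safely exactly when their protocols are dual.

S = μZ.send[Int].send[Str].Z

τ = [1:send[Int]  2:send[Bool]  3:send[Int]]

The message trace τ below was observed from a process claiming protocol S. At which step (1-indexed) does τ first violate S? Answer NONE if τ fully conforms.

2

@1 send[Int]  ✓  state: send[Str].μZ.…
@2 got send[Bool], protocol expects send[Str]  ✗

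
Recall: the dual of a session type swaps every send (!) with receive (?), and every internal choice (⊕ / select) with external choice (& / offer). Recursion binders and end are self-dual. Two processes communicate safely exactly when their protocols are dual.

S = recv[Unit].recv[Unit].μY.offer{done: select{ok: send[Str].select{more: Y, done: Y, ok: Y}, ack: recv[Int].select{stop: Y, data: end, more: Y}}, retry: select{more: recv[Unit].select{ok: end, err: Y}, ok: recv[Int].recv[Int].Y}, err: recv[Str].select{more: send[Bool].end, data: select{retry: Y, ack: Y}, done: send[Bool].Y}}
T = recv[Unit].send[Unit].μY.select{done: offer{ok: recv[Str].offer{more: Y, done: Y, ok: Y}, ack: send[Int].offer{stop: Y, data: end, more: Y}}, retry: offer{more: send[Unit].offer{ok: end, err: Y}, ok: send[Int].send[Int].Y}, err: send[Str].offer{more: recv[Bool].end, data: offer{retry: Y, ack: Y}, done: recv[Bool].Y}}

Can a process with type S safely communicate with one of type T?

NO

recv[Unit] ‖ recv[Unit]  ✗ same direction on both sides — not dual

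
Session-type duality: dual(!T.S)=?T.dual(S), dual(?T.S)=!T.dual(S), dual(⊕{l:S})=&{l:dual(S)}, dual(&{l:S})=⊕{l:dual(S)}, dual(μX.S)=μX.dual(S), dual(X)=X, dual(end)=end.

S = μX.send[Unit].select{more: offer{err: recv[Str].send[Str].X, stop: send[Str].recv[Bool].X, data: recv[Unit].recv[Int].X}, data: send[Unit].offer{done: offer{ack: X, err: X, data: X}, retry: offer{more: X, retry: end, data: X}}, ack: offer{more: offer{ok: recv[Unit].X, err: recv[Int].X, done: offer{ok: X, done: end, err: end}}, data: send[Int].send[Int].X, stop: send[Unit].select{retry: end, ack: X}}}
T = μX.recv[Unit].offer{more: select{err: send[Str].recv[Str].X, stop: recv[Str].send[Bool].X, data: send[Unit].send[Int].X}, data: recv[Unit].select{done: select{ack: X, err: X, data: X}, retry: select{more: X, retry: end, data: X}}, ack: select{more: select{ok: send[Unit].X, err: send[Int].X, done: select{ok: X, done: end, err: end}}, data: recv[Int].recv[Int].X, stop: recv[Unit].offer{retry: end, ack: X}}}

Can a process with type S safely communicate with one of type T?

YES

μX ‖ μX  ok (rec unchanged)
  send[Unit] ‖ recv[Unit]  ok
    select{more,data,ack} ‖ offer{more,data,ack}  ok labels match
      • more:
        offer{err,stop,data} ‖ select{err,stop,data}  ok labels match
          • err:
            recv[Str] ‖ send[Str]  ok
              send[Str] ‖ recv[Str]  ok
                X ‖ X  ok
          • stop:
            send[Str] ‖ recv[Str]  ok
              recv[Bool] ‖ send[Bool]  ok
                X ‖ X  ok
          • data:
            recv[Unit] ‖ send[Unit]  ok
              recv[Int] ‖ send[Int]  ok
                X ‖ X  ok
      • data:
        send[Unit] ‖ recv[Unit]  ok
          offer{done,retry} ‖ select{done,retry}  ok labels match
            • done:
              offer{ack,err,data} ‖ select{ack,err,data}  ok labels match
                • ack:
                  X ‖ X  ok
                • err:
                  X ‖ X  ok
                • data:
                  X ‖ X  ok
            • retry:
              offer{more,retry,data} ‖ select{more,retry,data}  ok labels match
                • more:
                  X ‖ X  ok
                • retry:
                  end ‖ end  ok
                • data:
                  X ‖ X  ok
      • ack:
        offer{more,data,stop} ‖ select{more,data,stop}  ok labels match
          • more:
            offer{ok,err,done} ‖ select{ok,err,done}  ok labels match
              • ok:
                recv[Unit] ‖ send[Unit]  ok
                  X ‖ X  ok
              • err:
                recv[Int] ‖ send[Int]  ok
                  X ‖ X  ok
              • done:
                offer{ok,done,err} ‖ select{ok,done,err}  ok labels match
                  • ok:
                    X ‖ X  ok
                  • done:
                    end ‖ end  ok
                  • err:
                    end ‖ end  ok
          • data:
            send[Int] ‖ recv[Int]  ok
              send[Int] ‖ recv[Int]  ok
                X ‖ X  ok
          • stop:
            send[Unit] ‖ recv[Unit]  ok
              select{retry,ack} ‖ offer{retry,ack}  ok labels match
                • retry:
                  end ‖ end  ok
                • ack:
                  X ‖ X  ok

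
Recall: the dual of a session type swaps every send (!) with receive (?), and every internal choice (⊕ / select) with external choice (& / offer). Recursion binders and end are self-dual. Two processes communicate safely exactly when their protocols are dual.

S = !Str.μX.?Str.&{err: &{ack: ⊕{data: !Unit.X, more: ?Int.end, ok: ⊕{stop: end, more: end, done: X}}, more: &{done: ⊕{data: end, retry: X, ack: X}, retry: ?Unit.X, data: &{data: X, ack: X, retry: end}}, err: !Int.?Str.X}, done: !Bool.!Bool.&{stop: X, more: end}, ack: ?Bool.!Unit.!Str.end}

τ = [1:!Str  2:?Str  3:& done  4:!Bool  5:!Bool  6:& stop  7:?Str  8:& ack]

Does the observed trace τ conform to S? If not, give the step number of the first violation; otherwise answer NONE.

@1 !Str  match  residual = μX.…
@2 ?Str  match  residual = &{err: &{ack: ⊕{data: !Unit.μX.…, more: ?Int.end, ok: ⊕{stop: end, more: end, done: μX.…}}, more: &{done: ⊕{data: end, retry: μX.…, ack: μX.…}, retry: ?Unit.μX.…, data: &{data: μX.…, ack: μX.…, retry: end}}, err: !Int.?Str.μX.…}, done: !Bool.!Bool.&{stop: μX.…, more: end}, ack: ?Bool.!Unit.!Str.end}
@3 & done  match  residual = !Bool.!Bool.&{stop: μX.…, more: end}
@4 !Bool  match  residual = !Bool.&{stop: μX.…, more: end}
@5 !Bool  match  residual = &{stop: μX.…, more: end}
@6 & stop  match  residual = μX.…
@7 ?Str  match  residual = &{err: &{ack: ⊕{data: !Unit.μX.…, more: ?Int.end, ok: ⊕{stop: end, more: end, done: μX.…}}, more: &{done: ⊕{data: end, retry: μX.…, ack: μX.…}, retry: ?Unit.μX.…, data: &{data: μX.…, ack: μX.…, retry: end}}, err: !Int.?Str.μX.…}, done: !Bool.!Bool.&{stop: μX.…, more: end}, ack: ?Bool.!Unit.!Str.end}
@8 & ack  match  residual = ?Bool.!Unit.!Str.end
all 8 steps conform

NONE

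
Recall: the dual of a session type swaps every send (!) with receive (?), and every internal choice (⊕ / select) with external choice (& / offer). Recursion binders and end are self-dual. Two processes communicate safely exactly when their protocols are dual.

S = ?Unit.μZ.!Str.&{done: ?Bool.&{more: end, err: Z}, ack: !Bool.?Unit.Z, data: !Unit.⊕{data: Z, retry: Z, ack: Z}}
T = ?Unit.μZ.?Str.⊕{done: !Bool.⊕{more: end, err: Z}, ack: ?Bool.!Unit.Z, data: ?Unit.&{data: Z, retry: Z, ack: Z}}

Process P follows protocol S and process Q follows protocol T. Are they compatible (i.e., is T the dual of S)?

?Unit | ?Unit  ✗ same direction on both sides — not dual

NO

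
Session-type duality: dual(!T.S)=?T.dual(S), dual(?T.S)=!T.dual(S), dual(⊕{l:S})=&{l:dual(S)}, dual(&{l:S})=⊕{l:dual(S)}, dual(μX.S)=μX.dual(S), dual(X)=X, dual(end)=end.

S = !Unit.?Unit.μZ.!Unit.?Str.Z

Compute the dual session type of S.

!Unit = ?Unit
  ?Unit = !Unit
    μZ = μZ  (μ self-dual)
      !Unit = ?Unit
        ?Str = !Str
          Z ↦ Z

?Unit.!Unit.μZ.?Unit.!Str.Z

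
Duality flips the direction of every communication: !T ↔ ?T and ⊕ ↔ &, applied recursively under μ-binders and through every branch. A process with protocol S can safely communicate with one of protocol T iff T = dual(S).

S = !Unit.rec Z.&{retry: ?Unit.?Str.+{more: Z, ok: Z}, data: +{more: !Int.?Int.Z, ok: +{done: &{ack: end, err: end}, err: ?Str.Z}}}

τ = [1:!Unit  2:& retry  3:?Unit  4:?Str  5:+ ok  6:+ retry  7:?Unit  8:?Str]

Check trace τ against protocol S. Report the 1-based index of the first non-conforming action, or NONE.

step 1: !Unit  ✓  now at rec Z.…
step 2: & retry  ✓  now at ?Unit.?Str.+{more: rec Z.…, ok: rec Z.…}
step 3: ?Unit  ✓  now at ?Str.+{more: rec Z.…, ok: rec Z.…}
step 4: ?Str  ✓  now at +{more: rec Z.…, ok: rec Z.…}
step 5: + ok  ✓  now at rec Z.…
step 6: got + retry, protocol expects & retry or & data  ✗

6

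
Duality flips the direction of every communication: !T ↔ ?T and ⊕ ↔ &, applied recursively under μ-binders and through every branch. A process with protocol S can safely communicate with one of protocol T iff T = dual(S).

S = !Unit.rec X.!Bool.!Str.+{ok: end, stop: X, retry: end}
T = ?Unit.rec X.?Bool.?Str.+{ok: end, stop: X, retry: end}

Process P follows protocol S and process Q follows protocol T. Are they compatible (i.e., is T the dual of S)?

!Unit | ?Unit  ✓
  rec X | rec X  ✓ (μ self-dual)
    !Bool | ?Bool  ✓
      !Str | ?Str  ✓
        +{ok,stop,retry} | +{ok,stop,retry}  ✗ choice polarity not flipped — not dual

NO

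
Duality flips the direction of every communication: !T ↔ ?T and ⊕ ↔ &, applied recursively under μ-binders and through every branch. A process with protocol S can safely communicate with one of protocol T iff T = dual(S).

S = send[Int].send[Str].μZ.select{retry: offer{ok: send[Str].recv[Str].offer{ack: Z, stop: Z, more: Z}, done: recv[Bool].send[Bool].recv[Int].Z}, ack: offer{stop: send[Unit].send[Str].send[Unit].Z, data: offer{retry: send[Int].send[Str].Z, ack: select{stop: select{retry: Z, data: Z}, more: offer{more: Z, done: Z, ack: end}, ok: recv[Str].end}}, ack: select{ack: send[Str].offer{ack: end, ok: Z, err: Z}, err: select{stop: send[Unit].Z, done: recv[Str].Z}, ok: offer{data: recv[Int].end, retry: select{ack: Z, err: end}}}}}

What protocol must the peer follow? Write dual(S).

send[Int] ↦ recv[Int]
  send[Str] ↦ recv[Str]
    μZ ↦ μZ  (μ self-dual)
      select{retry,ack} ↦ offer{retry,ack}  (internal→external)
        [retry]
          offer{ok,done} ↦ select{ok,done}  (external→internal)
            [ok]
              send[Str] ↦ recv[Str]
                recv[Str] ↦ send[Str]
                  offer{ack,stop,more} ↦ select{ack,stop,more}  (external→internal)
                    [ack]
                      Z self-dual
                    [stop]
                      Z self-dual
                    [more]
                      Z self-dual
            [done]
              recv[Bool] ↦ send[Bool]
                send[Bool] ↦ recv[Bool]
                  recv[Int] ↦ send[Int]
                    Z self-dual
        [ack]
          offer{stop,data,ack} ↦ select{stop,data,ack}  (external→internal)
            [stop]
              send[Unit] ↦ recv[Unit]
                send[Str] ↦ recv[Str]
                  send[Unit] ↦ recv[Unit]
                    Z self-dual
            [data]
              offer{retry,ack} ↦ select{retry,ack}  (external→internal)
                [retry]
                  send[Int] ↦ recv[Int]
                    send[Str] ↦ recv[Str]
                      Z self-dual
                [ack]
                  select{stop,more,ok} ↦ offer{stop,more,ok}  (internal→external)
                    [stop]
                      select{retry,data} ↦ offer{retry,data}  (internal→external)
                        [retry]
                          Z self-dual
                        [data]
                          Z self-dual
                    [more]
                      offer{more,done,ack} ↦ select{more,done,ack}  (external→internal)
                        [more]
                          Z self-dual
                        [done]
                          Z self-dual
                        [ack]
                          end self-dual
                    [ok]
                      recv[Str] ↦ send[Str]
                        end self-dual
            [ack]
              select{ack,err,ok} ↦ offer{ack,err,ok}  (internal→external)
                [ack]
                  send[Str] ↦ recv[Str]
                    offer{ack,ok,err} ↦ select{ack,ok,err}  (external→internal)
                      [ack]
                        end self-dual
                      [ok]
                        Z self-dual
                      [err]
                        Z self-dual
                [err]
                  select{stop,done} ↦ offer{stop,done}  (internal→external)
                    [stop]
                      send[Unit] ↦ recv[Unit]
                        Z self-dual
                    [done]
                      recv[Str] ↦ send[Str]
                        Z self-dual
                [ok]
                  offer{data,retry} ↦ select{data,retry}  (external→internal)
                    [data]
                      recv[Int] ↦ send[Int]
                        end self-dual
                    [retry]
                      select{ack,err} ↦ offer{ack,err}  (internal→external)
                        [ack]
                          Z self-dual
                        [err]
                          end self-dual

recv[Int].recv[Str].μZ.offer{retry: select{ok: recv[Str].send[Str].select{ack: Z, stop: Z, more: Z}, done: send[Bool].recv[Bool].send[Int].Z}, ack: select{stop: recv[Unit].recv[Str].recv[Unit].Z, data: select{retry: recv[Int].recv[Str].Z, ack: offer{stop: offer{retry: Z, data: Z}, more: select{more: Z, done: Z, ack: end}, ok: send[Str].end}}, ack: offer{ack: recv[Str].select{ack: end, ok: Z, err: Z}, err: offer{stop: recv[Unit].Z, done: send[Str].Z}, ok: select{data: send[Int].end, retry: offer{ack: Z, err: end}}}}}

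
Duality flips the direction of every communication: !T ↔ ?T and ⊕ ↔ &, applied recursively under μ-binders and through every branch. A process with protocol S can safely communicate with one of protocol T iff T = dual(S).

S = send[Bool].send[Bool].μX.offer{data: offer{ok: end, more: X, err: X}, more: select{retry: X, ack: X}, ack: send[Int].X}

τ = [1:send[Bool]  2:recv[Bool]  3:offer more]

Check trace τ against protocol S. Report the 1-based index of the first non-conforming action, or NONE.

@1 send[Bool]  ok  residual = send[Bool].μX.…
@2 got recv[Bool], protocol expects send[Bool]  ✗

2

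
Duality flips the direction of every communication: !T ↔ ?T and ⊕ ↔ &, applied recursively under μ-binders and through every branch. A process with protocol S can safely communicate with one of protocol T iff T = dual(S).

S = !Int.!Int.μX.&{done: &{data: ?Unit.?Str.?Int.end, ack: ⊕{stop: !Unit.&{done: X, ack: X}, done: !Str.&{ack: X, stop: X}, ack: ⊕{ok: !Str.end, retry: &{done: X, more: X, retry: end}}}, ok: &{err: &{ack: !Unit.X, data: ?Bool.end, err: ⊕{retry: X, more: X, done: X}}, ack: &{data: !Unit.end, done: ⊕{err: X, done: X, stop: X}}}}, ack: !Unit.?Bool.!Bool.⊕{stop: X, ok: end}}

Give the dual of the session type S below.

!Int ↦ ?Int
  !Int ↦ ?Int
    μX ↦ μX  (μ self-dual)
      &{done,ack} ↦ ⊕{done,ack}  (external→internal)
        case done:
          &{data,ack,ok} ↦ ⊕{data,ack,ok}  (external→internal)
            case data:
              ?Unit ↦ !Unit
                ?Str ↦ !Str
                  ?Int ↦ !Int
                    dual(end) = end
            case ack:
              ⊕{stop,done,ack} ↦ &{stop,done,ack}  (select→offer)
                case stop:
                  !Unit ↦ ?Unit
                    &{done,ack} ↦ ⊕{done,ack}  (external→internal)
                      case done:
                        dual(X) = X
                      case ack:
                        dual(X) = X
                case done:
                  !Str ↦ ?Str
                    &{ack,stop} ↦ ⊕{ack,stop}  (external→internal)
                      case ack:
                        dual(X) = X
                      case stop:
                        dual(X) = X
                case ack:
                  ⊕{ok,retry} ↦ &{ok,retry}  (select→offer)
                    case ok:
                      !Str ↦ ?Str
                        dual(end) = end
                    case retry:
                      &{done,more,retry} ↦ ⊕{done,more,retry}  (external→internal)
                        case done:
                          dual(X) = X
                        case more:
                          dual(X) = X
                        case retry:
                          dual(end) = end
            case ok:
              &{err,ack} ↦ ⊕{err,ack}  (external→internal)
                case err:
                  &{ack,data,err} ↦ ⊕{ack,data,err}  (external→internal)
                    case ack:
                      !Unit ↦ ?Unit
                        dual(X) = X
                    case data:
                      ?Bool ↦ !Bool
                        dual(end) = end
                    case err:
                      ⊕{retry,more,done} ↦ &{retry,more,done}  (select→offer)
                        case retry:
                          dual(X) = X
                        case more:
                          dual(X) = X
                        case done:
                          dual(X) = X
                case ack:
                  &{data,done} ↦ ⊕{data,done}  (external→internal)
                    case data:
                      !Unit ↦ ?Unit
                        dual(end) = end
                    case done:
                      ⊕{err,done,stop} ↦ &{err,done,stop}  (select→offer)
                        case err:
                          dual(X) = X
                        case done:
                          dual(X) = X
                        case stop:
                          dual(X) = X
        case ack:
          !Unit ↦ ?Unit
            ?Bool ↦ !Bool
              !Bool ↦ ?Bool
                ⊕{stop,ok} ↦ &{stop,ok}  (select→offer)
                  case stop:
                    dual(X) = X
                  case ok:
                    dual(end) = end

?Int.?Int.μX.⊕{done: ⊕{data: !Unit.!Str.!Int.end, ack: &{stop: ?Unit.⊕{done: X, ack: X}, done: ?Str.⊕{ack: X, stop: X}, ack: &{ok: ?Str.end, retry: ⊕{done: X, more: X, retry: end}}}, ok: ⊕{err: ⊕{ack: ?Unit.X, data: !Bool.end, err: &{retry: X, more: X, done: X}}, ack: ⊕{data: ?Unit.end, done: &{err: X, done: X, stop: X}}}}, ack: ?Unit.!Bool.?Bool.&{stop: X, ok: end}}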